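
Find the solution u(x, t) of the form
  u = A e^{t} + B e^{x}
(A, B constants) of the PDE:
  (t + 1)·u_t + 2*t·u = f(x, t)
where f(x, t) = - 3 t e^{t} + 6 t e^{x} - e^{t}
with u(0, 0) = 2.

Answer: u(x, t) = - e^{t} + 3 e^{x}

Derivation:
Substitute the ansatz u = A e^{t} + B e^{x} into the left-hand side.
Derivatives of the ansatz:
  u_t = A e^{t}
Term by term:
  (t + 1)·u_t = A t e^{t} + A e^{t}
  2*t·u = 2 A t e^{t} + 2 B t e^{x}
So the left-hand side equals
  3 A t e^{t} + A e^{t} + 2 B t e^{x}
This must equal f(x, t) = - 3 t e^{t} + 6 t e^{x} - e^{t} identically.
Matching coefficients of the independent functions:
  [t e^{t}]:  3 A = -3
  [t e^{x}]:  2 B = 6
  [e^{t}]:  A = -1
Solving: A = -1, B = 3.
Check against the point condition:
  u(0, 0) = 2  ⟹  A + B = 2  ✓
Hence u(x, t) = - e^{t} + 3 e^{x}.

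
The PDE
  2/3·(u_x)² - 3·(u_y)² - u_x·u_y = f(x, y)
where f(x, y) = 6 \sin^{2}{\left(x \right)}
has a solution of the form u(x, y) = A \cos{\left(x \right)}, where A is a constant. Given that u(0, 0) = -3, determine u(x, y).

Substitute the ansatz u = A \cos{\left(x \right)} into the left-hand side.
Derivatives of the ansatz:
  u_x = - A \sin{\left(x \right)}
  u_y = 0
Term by term:
  2/3·(u_x)² = \frac{2 A^{2} \sin^{2}{\left(x \right)}}{3}
  -3·(u_y)² = 0
  -u_x·u_y = 0
So the left-hand side equals
  \frac{2 A^{2} \sin^{2}{\left(x \right)}}{3}
This must equal f(x, y) = 6 \sin^{2}{\left(x \right)} identically.
Matching coefficients of the independent functions:
  [\sin^{2}{\left(x \right)}]:  \frac{2 A^{2}}{3} = 6
These equations allow (A) = (-3) or (3).
Impose the point condition(s):
  u(0, 0) = -3  ⟹  A = -3
Only A = -3 satisfies everything.
Hence u(x, y) = - 3 \cos{\left(x \right)}.

Answer: u(x, y) = - 3 \cos{\left(x \right)}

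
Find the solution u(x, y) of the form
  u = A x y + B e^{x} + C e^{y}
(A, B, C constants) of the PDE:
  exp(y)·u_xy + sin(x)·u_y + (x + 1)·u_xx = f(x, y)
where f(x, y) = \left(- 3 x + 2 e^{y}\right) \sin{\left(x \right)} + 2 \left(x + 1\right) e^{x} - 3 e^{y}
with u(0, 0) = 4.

Answer: u(x, y) = - 3 x y + 2 e^{x} + 2 e^{y}

Derivation:
Substitute the ansatz u = A x y + B e^{x} + C e^{y} into the left-hand side.
Derivatives of the ansatz:
  u_xy = A
  u_y = A x + C e^{y}
  u_xx = B e^{x}
Term by term:
  exp(y)·u_xy = A e^{y}
  sin(x)·u_y = A x \sin{\left(x \right)} + C e^{y} \sin{\left(x \right)}
  (x + 1)·u_xx = B x e^{x} + B e^{x}
So the left-hand side equals
  A x \sin{\left(x \right)} + A e^{y} + B x e^{x} + B e^{x} + C e^{y} \sin{\left(x \right)}
This must equal f(x, y) identically; expanded, f = 2 x e^{x} - 3 x \sin{\left(x \right)} + 2 e^{x} + 2 e^{y} \sin{\left(x \right)} - 3 e^{y}.
Matching coefficients of the independent functions:
  [x e^{x}, e^{x}]:  B = 2
  [x \sin{\left(x \right)}, e^{y}]:  A = -3
  [e^{y} \sin{\left(x \right)}]:  C = 2
Solving: A = -3, B = 2, C = 2.
Check against the point condition:
  u(0, 0) = 4  ⟹  B + C = 4  ✓
Hence u(x, y) = - 3 x y + 2 e^{x} + 2 e^{y}.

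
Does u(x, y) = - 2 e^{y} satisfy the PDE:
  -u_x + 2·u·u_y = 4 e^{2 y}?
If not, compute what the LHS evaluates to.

Answer: No, the LHS evaluates to 8 e^{2 y}

Derivation:
Evaluate each term of the left-hand side for u = - 2 e^{y}.
Derivatives:
  u_x = 0
  u_y = - 2 e^{y}
Terms:
  -u_x = 0
  2·u·u_y = 8 e^{2 y}
Sum: LHS = 8 e^{2 y}
Given right-hand side: 4 e^{2 y}. Difference LHS − RHS = 4 e^{2 y} ≠ 0, so u is not a solution.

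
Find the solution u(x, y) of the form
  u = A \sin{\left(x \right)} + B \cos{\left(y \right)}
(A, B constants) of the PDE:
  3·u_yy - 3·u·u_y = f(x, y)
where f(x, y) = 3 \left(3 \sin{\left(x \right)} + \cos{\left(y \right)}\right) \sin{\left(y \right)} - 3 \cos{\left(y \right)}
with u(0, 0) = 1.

Answer: u(x, y) = 3 \sin{\left(x \right)} + \cos{\left(y \right)}

Derivation:
Substitute the ansatz u = A \sin{\left(x \right)} + B \cos{\left(y \right)} into the left-hand side.
Derivatives of the ansatz:
  u_yy = - B \cos{\left(y \right)}
  u_y = - B \sin{\left(y \right)}
Term by term:
  3·u_yy = - 3 B \cos{\left(y \right)}
  -3·u·u_y = 3 A B \sin{\left(x \right)} \sin{\left(y \right)} + 3 B^{2} \sin{\left(y \right)} \cos{\left(y \right)}
So the left-hand side equals
  3 A B \sin{\left(x \right)} \sin{\left(y \right)} + 3 B^{2} \sin{\left(y \right)} \cos{\left(y \right)} - 3 B \cos{\left(y \right)}
This must equal f(x, y) identically; expanded, f = 9 \sin{\left(x \right)} \sin{\left(y \right)} + 3 \sin{\left(y \right)} \cos{\left(y \right)} - 3 \cos{\left(y \right)}.
Matching coefficients of the independent functions:
  [\sin{\left(x \right)} \sin{\left(y \right)}]:  3 A B = 9
  [\sin{\left(y \right)} \cos{\left(y \right)}]:  3 B^{2} = 3
  [\cos{\left(y \right)}]:  - 3 B = -3
Solving: A = 3, B = 1.
Check against the point condition:
  u(0, 0) = 1  ⟹  B = 1  ✓
Hence u(x, y) = 3 \sin{\left(x \right)} + \cos{\left(y \right)}.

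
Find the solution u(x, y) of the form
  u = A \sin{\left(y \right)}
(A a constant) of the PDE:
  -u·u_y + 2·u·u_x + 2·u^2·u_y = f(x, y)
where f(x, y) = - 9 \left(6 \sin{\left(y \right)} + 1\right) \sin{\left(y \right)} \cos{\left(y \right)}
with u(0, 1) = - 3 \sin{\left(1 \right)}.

Substitute the ansatz u = A \sin{\left(y \right)} into the left-hand side.
Derivatives of the ansatz:
  u_y = A \cos{\left(y \right)}
  u_x = 0
Term by term:
  -u·u_y = - A^{2} \sin{\left(y \right)} \cos{\left(y \right)}
  2·u·u_x = 0
  2·u^2·u_y = 2 A^{3} \sin^{2}{\left(y \right)} \cos{\left(y \right)}
So the left-hand side equals
  2 A^{3} \sin^{2}{\left(y \right)} \cos{\left(y \right)} - A^{2} \sin{\left(y \right)} \cos{\left(y \right)}
This must equal f(x, y) identically; expanded, f = - 54 \sin^{2}{\left(y \right)} \cos{\left(y \right)} - 9 \sin{\left(y \right)} \cos{\left(y \right)}.
Matching coefficients of the independent functions:
  [\sin{\left(y \right)} \cos{\left(y \right)}]:  - A^{2} = -9
  [\sin^{2}{\left(y \right)} \cos{\left(y \right)}]:  2 A^{3} = -54
Solving: A = -3.
Check against the point condition:
  u(0, 1) = - 3 \sin{\left(1 \right)}  ⟹  A \sin{\left(1 \right)} = - 3 \sin{\left(1 \right)}  ✓
Hence u(x, y) = - 3 \sin{\left(y \right)}.

Answer: u(x, y) = - 3 \sin{\left(y \right)}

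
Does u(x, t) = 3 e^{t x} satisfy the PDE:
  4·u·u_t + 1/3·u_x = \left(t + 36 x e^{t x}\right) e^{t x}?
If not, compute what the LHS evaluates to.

Evaluate each term of the left-hand side for u = 3 e^{t x}.
Derivatives:
  u_t = 3 x e^{t x}
  u_x = 3 t e^{t x}
Terms:
  4·u·u_t = 36 x e^{2 t x}
  1/3·u_x = t e^{t x}
Sum: LHS = \left(t + 36 x e^{t x}\right) e^{t x}
This is exactly the given right-hand side, so u is a solution.

Answer: Yes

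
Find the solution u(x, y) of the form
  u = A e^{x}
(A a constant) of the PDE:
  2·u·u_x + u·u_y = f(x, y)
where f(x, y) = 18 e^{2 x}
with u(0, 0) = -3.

Substitute the ansatz u = A e^{x} into the left-hand side.
Derivatives of the ansatz:
  u_x = A e^{x}
  u_y = 0
Term by term:
  2·u·u_x = 2 A^{2} e^{2 x}
  u·u_y = 0
So the left-hand side equals
  2 A^{2} e^{2 x}
This must equal f(x, y) = 18 e^{2 x} identically.
Matching coefficients of the independent functions:
  [e^{2 x}]:  2 A^{2} = 18
These equations allow (A) = (-3) or (3).
Impose the point condition(s):
  u(0, 0) = -3  ⟹  A = -3
Only A = -3 satisfies everything.
Hence u(x, y) = - 3 e^{x}.

Answer: u(x, y) = - 3 e^{x}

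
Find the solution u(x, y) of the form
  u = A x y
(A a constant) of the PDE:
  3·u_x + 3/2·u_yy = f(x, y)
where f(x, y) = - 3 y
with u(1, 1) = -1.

Substitute the ansatz u = A x y into the left-hand side.
Derivatives of the ansatz:
  u_x = A y
  u_yy = 0
Term by term:
  3·u_x = 3 A y
  3/2·u_yy = 0
So the left-hand side equals
  3 A y
This must equal f(x, y) = - 3 y identically.
Matching coefficients of the independent functions:
  [y]:  3 A = -3
Solving: A = -1.
Check against the point condition:
  u(1, 1) = -1  ⟹  A = -1  ✓
Hence u(x, y) = - x y.

Answer: u(x, y) = - x y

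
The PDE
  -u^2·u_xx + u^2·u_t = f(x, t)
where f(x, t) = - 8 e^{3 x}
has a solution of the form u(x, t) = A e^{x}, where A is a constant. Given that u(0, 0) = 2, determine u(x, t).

Substitute the ansatz u = A e^{x} into the left-hand side.
Derivatives of the ansatz:
  u_xx = A e^{x}
  u_t = 0
Term by term:
  -u^2·u_xx = - A^{3} e^{3 x}
  u^2·u_t = 0
So the left-hand side equals
  - A^{3} e^{3 x}
This must equal f(x, t) = - 8 e^{3 x} identically.
Matching coefficients of the independent functions:
  [e^{3 x}]:  - A^{3} = -8
Solving: A = 2.
Check against the point condition:
  u(0, 0) = 2  ⟹  A = 2  ✓
Hence u(x, t) = 2 e^{x}.

Answer: u(x, t) = 2 e^{x}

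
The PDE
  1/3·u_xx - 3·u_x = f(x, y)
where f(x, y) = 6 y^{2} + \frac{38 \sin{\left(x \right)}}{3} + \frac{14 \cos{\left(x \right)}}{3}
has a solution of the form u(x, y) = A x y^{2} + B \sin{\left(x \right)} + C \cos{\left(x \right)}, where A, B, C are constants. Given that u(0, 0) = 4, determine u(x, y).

Substitute the ansatz u = A x y^{2} + B \sin{\left(x \right)} + C \cos{\left(x \right)} into the left-hand side.
Derivatives of the ansatz:
  u_xx = - B \sin{\left(x \right)} - C \cos{\left(x \right)}
  u_x = A y^{2} + B \cos{\left(x \right)} - C \sin{\left(x \right)}
Term by term:
  1/3·u_xx = - \frac{B \sin{\left(x \right)}}{3} - \frac{C \cos{\left(x \right)}}{3}
  -3·u_x = - 3 A y^{2} - 3 B \cos{\left(x \right)} + 3 C \sin{\left(x \right)}
So the left-hand side equals
  - 3 A y^{2} - \frac{B \sin{\left(x \right)}}{3} - 3 B \cos{\left(x \right)} + 3 C \sin{\left(x \right)} - \frac{C \cos{\left(x \right)}}{3}
This must equal f(x, y) = 6 y^{2} + \frac{38 \sin{\left(x \right)}}{3} + \frac{14 \cos{\left(x \right)}}{3} identically.
Matching coefficients of the independent functions:
  [y^{2}]:  - 3 A = 6
  [\sin{\left(x \right)}]:  - \frac{B}{3} + 3 C = \frac{38}{3}
  [\cos{\left(x \right)}]:  - 3 B - \frac{C}{3} = \frac{14}{3}
Solving: A = -2, B = -2, C = 4.
Check against the point condition:
  u(0, 0) = 4  ⟹  C = 4  ✓
Hence u(x, y) = - 2 x y^{2} - 2 \sin{\left(x \right)} + 4 \cos{\left(x \right)}.

Answer: u(x, y) = - 2 x y^{2} - 2 \sin{\left(x \right)} + 4 \cos{\left(x \right)}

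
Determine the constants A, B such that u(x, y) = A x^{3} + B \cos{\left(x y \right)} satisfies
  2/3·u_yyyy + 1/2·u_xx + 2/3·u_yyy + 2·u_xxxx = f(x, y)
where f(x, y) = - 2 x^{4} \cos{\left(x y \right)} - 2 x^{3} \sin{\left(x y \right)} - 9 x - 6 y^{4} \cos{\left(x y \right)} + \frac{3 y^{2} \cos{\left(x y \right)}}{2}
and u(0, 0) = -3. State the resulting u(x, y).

Substitute the ansatz u = A x^{3} + B \cos{\left(x y \right)} into the left-hand side.
Derivatives of the ansatz:
  u_yyyy = B x^{4} \cos{\left(x y \right)}
  u_xx = 6 A x - B y^{2} \cos{\left(x y \right)}
  u_yyy = B x^{3} \sin{\left(x y \right)}
  u_xxxx = B y^{4} \cos{\left(x y \right)}
Term by term:
  2/3·u_yyyy = \frac{2 B x^{4} \cos{\left(x y \right)}}{3}
  1/2·u_xx = 3 A x - \frac{B y^{2} \cos{\left(x y \right)}}{2}
  2/3·u_yyy = \frac{2 B x^{3} \sin{\left(x y \right)}}{3}
  2·u_xxxx = 2 B y^{4} \cos{\left(x y \right)}
So the left-hand side equals
  3 A x + \frac{2 B x^{4} \cos{\left(x y \right)}}{3} + \frac{2 B x^{3} \sin{\left(x y \right)}}{3} + 2 B y^{4} \cos{\left(x y \right)} - \frac{B y^{2} \cos{\left(x y \right)}}{2}
This must equal f(x, y) = - 2 x^{4} \cos{\left(x y \right)} - 2 x^{3} \sin{\left(x y \right)} - 9 x - 6 y^{4} \cos{\left(x y \right)} + \frac{3 y^{2} \cos{\left(x y \right)}}{2} identically.
Matching coefficients of the independent functions:
  [x]:  3 A = -9
  [x^{3} \sin{\left(x y \right)}, x^{4} \cos{\left(x y \right)}]:  \frac{2 B}{3} = -2
  [y^{2} \cos{\left(x y \right)}]:  - \frac{B}{2} = \frac{3}{2}
  [y^{4} \cos{\left(x y \right)}]:  2 B = -6
Solving: A = -3, B = -3.
Check against the point condition:
  u(0, 0) = -3  ⟹  B = -3  ✓
Hence u(x, y) = - 3 x^{3} - 3 \cos{\left(x y \right)}.

Answer: u(x, y) = - 3 x^{3} - 3 \cos{\left(x y \right)}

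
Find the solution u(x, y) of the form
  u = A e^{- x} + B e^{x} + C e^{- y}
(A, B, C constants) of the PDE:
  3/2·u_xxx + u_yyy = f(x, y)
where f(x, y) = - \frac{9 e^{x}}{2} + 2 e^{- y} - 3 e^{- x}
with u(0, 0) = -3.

Substitute the ansatz u = A e^{- x} + B e^{x} + C e^{- y} into the left-hand side.
Derivatives of the ansatz:
  u_xxx = - A e^{- x} + B e^{x}
  u_yyy = - C e^{- y}
Term by term:
  3/2·u_xxx = - \frac{3 A e^{- x}}{2} + \frac{3 B e^{x}}{2}
  u_yyy = - C e^{- y}
So the left-hand side equals
  - \frac{3 A e^{- x}}{2} + \frac{3 B e^{x}}{2} - C e^{- y}
This must equal f(x, y) = - \frac{9 e^{x}}{2} + 2 e^{- y} - 3 e^{- x} identically.
Matching coefficients of the independent functions:
  [e^{- x}]:  - \frac{3 A}{2} = -3
  [e^{x}]:  \frac{3 B}{2} = - \frac{9}{2}
  [e^{- y}]:  - C = 2
Solving: A = 2, B = -3, C = -2.
Check against the point condition:
  u(0, 0) = -3  ⟹  A + B + C = -3  ✓
Hence u(x, y) = - 3 e^{x} - 2 e^{- y} + 2 e^{- x}.

Answer: u(x, y) = - 3 e^{x} - 2 e^{- y} + 2 e^{- x}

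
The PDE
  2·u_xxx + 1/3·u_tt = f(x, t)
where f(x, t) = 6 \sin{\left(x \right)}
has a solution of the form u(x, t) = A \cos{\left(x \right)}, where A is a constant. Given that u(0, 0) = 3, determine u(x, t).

Answer: u(x, t) = 3 \cos{\left(x \right)}

Derivation:
Substitute the ansatz u = A \cos{\left(x \right)} into the left-hand side.
Derivatives of the ansatz:
  u_xxx = A \sin{\left(x \right)}
  u_tt = 0
Term by term:
  2·u_xxx = 2 A \sin{\left(x \right)}
  1/3·u_tt = 0
So the left-hand side equals
  2 A \sin{\left(x \right)}
This must equal f(x, t) = 6 \sin{\left(x \right)} identically.
Matching coefficients of the independent functions:
  [\sin{\left(x \right)}]:  2 A = 6
Solving: A = 3.
Check against the point condition:
  u(0, 0) = 3  ⟹  A = 3  ✓
Hence u(x, t) = 3 \cos{\left(x \right)}.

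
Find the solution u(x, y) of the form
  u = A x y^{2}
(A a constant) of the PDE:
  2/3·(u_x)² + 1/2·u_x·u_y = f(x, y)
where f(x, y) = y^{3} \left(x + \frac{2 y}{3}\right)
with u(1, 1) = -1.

Substitute the ansatz u = A x y^{2} into the left-hand side.
Derivatives of the ansatz:
  u_x = A y^{2}
  u_y = 2 A x y
Term by term:
  2/3·(u_x)² = \frac{2 A^{2} y^{4}}{3}
  1/2·u_x·u_y = A^{2} x y^{3}
So the left-hand side equals
  A^{2} x y^{3} + \frac{2 A^{2} y^{4}}{3}
This must equal f(x, y) identically; expanded, f = x y^{3} + \frac{2 y^{4}}{3}.
Matching coefficients of the independent functions:
  [y^{4}]:  \frac{2 A^{2}}{3} = \frac{2}{3}
  [x y^{3}]:  A^{2} = 1
These equations allow (A) = (-1) or (1).
Impose the point condition(s):
  u(1, 1) = -1  ⟹  A = -1
Only A = -1 satisfies everything.
Hence u(x, y) = - x y^{2}.

Answer: u(x, y) = - x y^{2}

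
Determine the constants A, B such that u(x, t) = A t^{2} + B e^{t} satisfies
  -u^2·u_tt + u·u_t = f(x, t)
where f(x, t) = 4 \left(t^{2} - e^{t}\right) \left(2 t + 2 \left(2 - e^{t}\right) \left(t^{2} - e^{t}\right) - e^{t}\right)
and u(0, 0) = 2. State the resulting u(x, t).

Substitute the ansatz u = A t^{2} + B e^{t} into the left-hand side.
Derivatives of the ansatz:
  u_tt = 2 A + B e^{t}
  u_t = 2 A t + B e^{t}
Term by term:
  -u^2·u_tt = - 2 A^{3} t^{4} - A^{2} B t^{4} e^{t} - 4 A^{2} B t^{2} e^{t} - 2 A B^{2} t^{2} e^{2 t} - 2 A B^{2} e^{2 t} - B^{3} e^{3 t}
  u·u_t = 2 A^{2} t^{3} + A B t^{2} e^{t} + 2 A B t e^{t} + B^{2} e^{2 t}
So the left-hand side equals
  - 2 A^{3} t^{4} - A^{2} B t^{4} e^{t} - 4 A^{2} B t^{2} e^{t} + 2 A^{2} t^{3} - 2 A B^{2} t^{2} e^{2 t} - 2 A B^{2} e^{2 t} + A B t^{2} e^{t} + 2 A B t e^{t} - B^{3} e^{3 t} + B^{2} e^{2 t}
This must equal f(x, t) identically; expanded, f = - 8 t^{4} e^{t} + 16 t^{4} + 8 t^{3} + 16 t^{2} e^{2 t} - 36 t^{2} e^{t} - 8 t e^{t} - 8 e^{3 t} + 20 e^{2 t}.
Matching coefficients of the independent functions:
  [t^{3}]:  2 A^{2} = 8
  [t^{4}]:  - 2 A^{3} = 16
  [t e^{t}]:  2 A B = -8
  [t^{2} e^{t}]:  - 4 A^{2} B + A B = -36
  [t^{2} e^{2 t}]:  - 2 A B^{2} = 16
  [t^{4} e^{t}]:  - A^{2} B = -8
  [e^{2 t}]:  - 2 A B^{2} + B^{2} = 20
  [e^{3 t}]:  - B^{3} = -8
Solving: A = -2, B = 2.
Check against the point condition:
  u(0, 0) = 2  ⟹  B = 2  ✓
Hence u(x, t) = - 2 t^{2} + 2 e^{t}.

Answer: u(x, t) = - 2 t^{2} + 2 e^{t}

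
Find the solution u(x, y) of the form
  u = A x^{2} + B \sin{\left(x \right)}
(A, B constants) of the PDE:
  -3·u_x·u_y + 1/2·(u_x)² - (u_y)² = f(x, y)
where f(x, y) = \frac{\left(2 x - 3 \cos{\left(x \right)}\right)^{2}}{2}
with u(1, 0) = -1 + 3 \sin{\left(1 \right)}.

Substitute the ansatz u = A x^{2} + B \sin{\left(x \right)} into the left-hand side.
Derivatives of the ansatz:
  u_x = 2 A x + B \cos{\left(x \right)}
  u_y = 0
Term by term:
  -3·u_x·u_y = 0
  1/2·(u_x)² = 2 A^{2} x^{2} + 2 A B x \cos{\left(x \right)} + \frac{B^{2} \cos^{2}{\left(x \right)}}{2}
  -(u_y)² = 0
So the left-hand side equals
  2 A^{2} x^{2} + 2 A B x \cos{\left(x \right)} + \frac{B^{2} \cos^{2}{\left(x \right)}}{2}
This must equal f(x, y) identically; expanded, f = 2 x^{2} - 6 x \cos{\left(x \right)} + \frac{9 \cos^{2}{\left(x \right)}}{2}.
Matching coefficients of the independent functions:
  [x^{2}]:  2 A^{2} = 2
  [x \cos{\left(x \right)}]:  2 A B = -6
  [\cos^{2}{\left(x \right)}]:  \frac{B^{2}}{2} = \frac{9}{2}
These equations allow (A, B) = (-1, 3) or (1, -3).
Impose the point condition(s):
  u(1, 0) = -1 + 3 \sin{\left(1 \right)}  ⟹  A + B \sin{\left(1 \right)} = -1 + 3 \sin{\left(1 \right)}
Only A = -1, B = 3 satisfies everything.
Hence u(x, y) = - x^{2} + 3 \sin{\left(x \right)}.

Answer: u(x, y) = - x^{2} + 3 \sin{\left(x \right)}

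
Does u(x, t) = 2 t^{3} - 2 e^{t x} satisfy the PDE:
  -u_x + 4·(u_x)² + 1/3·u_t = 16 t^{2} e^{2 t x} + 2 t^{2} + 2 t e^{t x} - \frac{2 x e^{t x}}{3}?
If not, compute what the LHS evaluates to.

Answer: Yes

Derivation:
Evaluate each term of the left-hand side for u = 2 t^{3} - 2 e^{t x}.
Derivatives:
  u_x = - 2 t e^{t x}
  u_t = 6 t^{2} - 2 x e^{t x}
Terms:
  -u_x = 2 t e^{t x}
  4·(u_x)² = 16 t^{2} e^{2 t x}
  1/3·u_t = 2 t^{2} - \frac{2 x e^{t x}}{3}
Sum: LHS = 16 t^{2} e^{2 t x} + 2 t^{2} + 2 t e^{t x} - \frac{2 x e^{t x}}{3}
This is exactly the given right-hand side, so u is a solution.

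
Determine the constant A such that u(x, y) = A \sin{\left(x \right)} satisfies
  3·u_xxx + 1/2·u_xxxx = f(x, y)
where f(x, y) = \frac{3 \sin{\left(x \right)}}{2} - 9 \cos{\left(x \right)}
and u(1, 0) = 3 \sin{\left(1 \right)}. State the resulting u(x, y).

Substitute the ansatz u = A \sin{\left(x \right)} into the left-hand side.
Derivatives of the ansatz:
  u_xxx = - A \cos{\left(x \right)}
  u_xxxx = A \sin{\left(x \right)}
Term by term:
  3·u_xxx = - 3 A \cos{\left(x \right)}
  1/2·u_xxxx = \frac{A \sin{\left(x \right)}}{2}
So the left-hand side equals
  \frac{A \sin{\left(x \right)}}{2} - 3 A \cos{\left(x \right)}
This must equal f(x, y) = \frac{3 \sin{\left(x \right)}}{2} - 9 \cos{\left(x \right)} identically.
Matching coefficients of the independent functions:
  [\sin{\left(x \right)}]:  \frac{A}{2} = \frac{3}{2}
  [\cos{\left(x \right)}]:  - 3 A = -9
Solving: A = 3.
Check against the point condition:
  u(1, 0) = 3 \sin{\left(1 \right)}  ⟹  A \sin{\left(1 \right)} = 3 \sin{\left(1 \right)}  ✓
Hence u(x, y) = 3 \sin{\left(x \right)}.

Answer: u(x, y) = 3 \sin{\left(x \right)}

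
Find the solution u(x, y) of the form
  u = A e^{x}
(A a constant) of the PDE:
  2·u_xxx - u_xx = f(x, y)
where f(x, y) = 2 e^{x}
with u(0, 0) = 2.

Substitute the ansatz u = A e^{x} into the left-hand side.
Derivatives of the ansatz:
  u_xxx = A e^{x}
  u_xx = A e^{x}
Term by term:
  2·u_xxx = 2 A e^{x}
  -u_xx = - A e^{x}
So the left-hand side equals
  A e^{x}
This must equal f(x, y) = 2 e^{x} identically.
Matching coefficients of the independent functions:
  [e^{x}]:  A = 2
Solving: A = 2.
Check against the point condition:
  u(0, 0) = 2  ⟹  A = 2  ✓
Hence u(x, y) = 2 e^{x}.

Answer: u(x, y) = 2 e^{x}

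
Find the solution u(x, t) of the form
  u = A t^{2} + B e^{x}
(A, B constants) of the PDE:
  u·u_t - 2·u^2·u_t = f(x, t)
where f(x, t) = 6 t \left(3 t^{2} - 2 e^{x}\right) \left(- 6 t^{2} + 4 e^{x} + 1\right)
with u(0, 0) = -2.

Substitute the ansatz u = A t^{2} + B e^{x} into the left-hand side.
Derivatives of the ansatz:
  u_t = 2 A t
Term by term:
  u·u_t = 2 A^{2} t^{3} + 2 A B t e^{x}
  -2·u^2·u_t = - 4 A^{3} t^{5} - 8 A^{2} B t^{3} e^{x} - 4 A B^{2} t e^{2 x}
So the left-hand side equals
  - 4 A^{3} t^{5} - 8 A^{2} B t^{3} e^{x} + 2 A^{2} t^{3} - 4 A B^{2} t e^{2 x} + 2 A B t e^{x}
This must equal f(x, t) identically; expanded, f = - 108 t^{5} + 144 t^{3} e^{x} + 18 t^{3} - 48 t e^{2 x} - 12 t e^{x}.
Matching coefficients of the independent functions:
  [t^{3}]:  2 A^{2} = 18
  [t^{5}]:  - 4 A^{3} = -108
  [t e^{x}]:  2 A B = -12
  [t e^{2 x}]:  - 4 A B^{2} = -48
  [t^{3} e^{x}]:  - 8 A^{2} B = 144
Solving: A = 3, B = -2.
Check against the point condition:
  u(0, 0) = -2  ⟹  B = -2  ✓
Hence u(x, t) = 3 t^{2} - 2 e^{x}.

Answer: u(x, t) = 3 t^{2} - 2 e^{x}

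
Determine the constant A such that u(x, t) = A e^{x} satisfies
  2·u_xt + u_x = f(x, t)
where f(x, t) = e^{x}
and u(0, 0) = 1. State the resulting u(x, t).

Answer: u(x, t) = e^{x}

Derivation:
Substitute the ansatz u = A e^{x} into the left-hand side.
Derivatives of the ansatz:
  u_xt = 0
  u_x = A e^{x}
Term by term:
  2·u_xt = 0
  u_x = A e^{x}
So the left-hand side equals
  A e^{x}
This must equal f(x, t) = e^{x} identically.
Matching coefficients of the independent functions:
  [e^{x}]:  A = 1
Solving: A = 1.
Check against the point condition:
  u(0, 0) = 1  ⟹  A = 1  ✓
Hence u(x, t) = e^{x}.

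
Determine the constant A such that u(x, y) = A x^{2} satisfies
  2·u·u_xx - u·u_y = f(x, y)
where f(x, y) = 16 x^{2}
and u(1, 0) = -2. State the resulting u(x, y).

Answer: u(x, y) = - 2 x^{2}

Derivation:
Substitute the ansatz u = A x^{2} into the left-hand side.
Derivatives of the ansatz:
  u_xx = 2 A
  u_y = 0
Term by term:
  2·u·u_xx = 4 A^{2} x^{2}
  -u·u_y = 0
So the left-hand side equals
  4 A^{2} x^{2}
This must equal f(x, y) = 16 x^{2} identically.
Matching coefficients of the independent functions:
  [x^{2}]:  4 A^{2} = 16
These equations allow (A) = (-2) or (2).
Impose the point condition(s):
  u(1, 0) = -2  ⟹  A = -2
Only A = -2 satisfies everything.
Hence u(x, y) = - 2 x^{2}.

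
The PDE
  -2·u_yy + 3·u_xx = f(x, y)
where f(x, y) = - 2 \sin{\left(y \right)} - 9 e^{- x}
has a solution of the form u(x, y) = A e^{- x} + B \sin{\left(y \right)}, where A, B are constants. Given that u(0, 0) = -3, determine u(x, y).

Answer: u(x, y) = - \sin{\left(y \right)} - 3 e^{- x}

Derivation:
Substitute the ansatz u = A e^{- x} + B \sin{\left(y \right)} into the left-hand side.
Derivatives of the ansatz:
  u_yy = - B \sin{\left(y \right)}
  u_xx = A e^{- x}
Term by term:
  -2·u_yy = 2 B \sin{\left(y \right)}
  3·u_xx = 3 A e^{- x}
So the left-hand side equals
  3 A e^{- x} + 2 B \sin{\left(y \right)}
This must equal f(x, y) = - 2 \sin{\left(y \right)} - 9 e^{- x} identically.
Matching coefficients of the independent functions:
  [e^{- x}]:  3 A = -9
  [\sin{\left(y \right)}]:  2 B = -2
Solving: A = -3, B = -1.
Check against the point condition:
  u(0, 0) = -3  ⟹  A = -3  ✓
Hence u(x, y) = - \sin{\left(y \right)} - 3 e^{- x}.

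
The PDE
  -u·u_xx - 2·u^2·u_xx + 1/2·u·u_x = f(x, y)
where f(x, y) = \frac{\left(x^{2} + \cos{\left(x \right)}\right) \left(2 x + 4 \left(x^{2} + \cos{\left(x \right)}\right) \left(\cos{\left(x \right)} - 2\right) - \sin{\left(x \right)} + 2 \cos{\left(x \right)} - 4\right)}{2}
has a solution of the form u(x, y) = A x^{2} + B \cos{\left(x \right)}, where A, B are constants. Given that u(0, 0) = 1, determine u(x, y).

Substitute the ansatz u = A x^{2} + B \cos{\left(x \right)} into the left-hand side.
Derivatives of the ansatz:
  u_xx = 2 A - B \cos{\left(x \right)}
  u_x = 2 A x - B \sin{\left(x \right)}
Term by term:
  -u·u_xx = - 2 A^{2} x^{2} + A B x^{2} \cos{\left(x \right)} - 2 A B \cos{\left(x \right)} + B^{2} \cos^{2}{\left(x \right)}
  -2·u^2·u_xx = - 4 A^{3} x^{4} + 2 A^{2} B x^{4} \cos{\left(x \right)} - 8 A^{2} B x^{2} \cos{\left(x \right)} + 4 A B^{2} x^{2} \cos^{2}{\left(x \right)} - 4 A B^{2} \cos^{2}{\left(x \right)} + 2 B^{3} \cos^{3}{\left(x \right)}
  1/2·u·u_x = A^{2} x^{3} - \frac{A B x^{2} \sin{\left(x \right)}}{2} + A B x \cos{\left(x \right)} - \frac{B^{2} \sin{\left(x \right)} \cos{\left(x \right)}}{2}
So the left-hand side equals
  - 4 A^{3} x^{4} + 2 A^{2} B x^{4} \cos{\left(x \right)} - 8 A^{2} B x^{2} \cos{\left(x \right)} + A^{2} x^{3} - 2 A^{2} x^{2} + 4 A B^{2} x^{2} \cos^{2}{\left(x \right)} - 4 A B^{2} \cos^{2}{\left(x \right)} - \frac{A B x^{2} \sin{\left(x \right)}}{2} + A B x^{2} \cos{\left(x \right)} + A B x \cos{\left(x \right)} - 2 A B \cos{\left(x \right)} + 2 B^{3} \cos^{3}{\left(x \right)} - \frac{B^{2} \sin{\left(x \right)} \cos{\left(x \right)}}{2} + B^{2} \cos^{2}{\left(x \right)}
This must equal f(x, y) identically; expanded, f = 2 x^{4} \cos{\left(x \right)} - 4 x^{4} + x^{3} - \frac{x^{2} \sin{\left(x \right)}}{2} + 4 x^{2} \cos^{2}{\left(x \right)} - 7 x^{2} \cos{\left(x \right)} - 2 x^{2} + x \cos{\left(x \right)} - \frac{\sin{\left(x \right)} \cos{\left(x \right)}}{2} + 2 \cos^{3}{\left(x \right)} - 3 \cos^{2}{\left(x \right)} - 2 \cos{\left(x \right)}.
Matching coefficients of the independent functions:
  [x^{2}]:  - 2 A^{2} = -2
  [x^{3}]:  A^{2} = 1
  [x^{4}]:  - 4 A^{3} = -4
  [x \cos{\left(x \right)}]:  A B = 1
  [x^{2} \sin{\left(x \right)}]:  - \frac{A B}{2} = - \frac{1}{2}
  [x^{2} \cos{\left(x \right)}]:  - 8 A^{2} B + A B = -7
  [x^{2} \cos^{2}{\left(x \right)}]:  4 A B^{2} = 4
  [x^{4} \cos{\left(x \right)}]:  2 A^{2} B = 2
  [\sin{\left(x \right)} \cos{\left(x \right)}]:  - \frac{B^{2}}{2} = - \frac{1}{2}
  [\cos{\left(x \right)}]:  - 2 A B = -2
  [\cos^{2}{\left(x \right)}]:  - 4 A B^{2} + B^{2} = -3
  [\cos^{3}{\left(x \right)}]:  2 B^{3} = 2
Solving: A = 1, B = 1.
Check against the point condition:
  u(0, 0) = 1  ⟹  B = 1  ✓
Hence u(x, y) = x^{2} + \cos{\left(x \right)}.

Answer: u(x, y) = x^{2} + \cos{\left(x \right)}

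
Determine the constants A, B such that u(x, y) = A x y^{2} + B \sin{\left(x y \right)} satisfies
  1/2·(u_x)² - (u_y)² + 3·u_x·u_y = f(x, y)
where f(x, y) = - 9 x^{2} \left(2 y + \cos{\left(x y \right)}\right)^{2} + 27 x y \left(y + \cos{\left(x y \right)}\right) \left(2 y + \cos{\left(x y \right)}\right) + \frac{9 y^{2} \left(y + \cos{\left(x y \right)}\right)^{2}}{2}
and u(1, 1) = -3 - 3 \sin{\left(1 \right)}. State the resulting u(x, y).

Substitute the ansatz u = A x y^{2} + B \sin{\left(x y \right)} into the left-hand side.
Derivatives of the ansatz:
  u_x = A y^{2} + B y \cos{\left(x y \right)}
  u_y = 2 A x y + B x \cos{\left(x y \right)}
Term by term:
  1/2·(u_x)² = \frac{A^{2} y^{4}}{2} + A B y^{3} \cos{\left(x y \right)} + \frac{B^{2} y^{2} \cos^{2}{\left(x y \right)}}{2}
  -(u_y)² = - 4 A^{2} x^{2} y^{2} - 4 A B x^{2} y \cos{\left(x y \right)} - B^{2} x^{2} \cos^{2}{\left(x y \right)}
  3·u_x·u_y = 6 A^{2} x y^{3} + 9 A B x y^{2} \cos{\left(x y \right)} + 3 B^{2} x y \cos^{2}{\left(x y \right)}
So the left-hand side equals
  - 4 A^{2} x^{2} y^{2} + 6 A^{2} x y^{3} + \frac{A^{2} y^{4}}{2} - 4 A B x^{2} y \cos{\left(x y \right)} + 9 A B x y^{2} \cos{\left(x y \right)} + A B y^{3} \cos{\left(x y \right)} - B^{2} x^{2} \cos^{2}{\left(x y \right)} + 3 B^{2} x y \cos^{2}{\left(x y \right)} + \frac{B^{2} y^{2} \cos^{2}{\left(x y \right)}}{2}
This must equal f(x, y) identically; expanded, f = - 36 x^{2} y^{2} - 36 x^{2} y \cos{\left(x y \right)} - 9 x^{2} \cos^{2}{\left(x y \right)} + 54 x y^{3} + 81 x y^{2} \cos{\left(x y \right)} + 27 x y \cos^{2}{\left(x y \right)} + \frac{9 y^{4}}{2} + 9 y^{3} \cos{\left(x y \right)} + \frac{9 y^{2} \cos^{2}{\left(x y \right)}}{2}.
Matching coefficients of the independent functions:
  [y^{4}]:  \frac{A^{2}}{2} = \frac{9}{2}
  [x y^{3}]:  6 A^{2} = 54
  [x^{2} y^{2}]:  - 4 A^{2} = -36
  [x^{2} \cos^{2}{\left(x y \right)}]:  - B^{2} = -9
  [y^{2} \cos^{2}{\left(x y \right)}]:  \frac{B^{2}}{2} = \frac{9}{2}
  [y^{3} \cos{\left(x y \right)}]:  A B = 9
  [x y \cos^{2}{\left(x y \right)}]:  3 B^{2} = 27
  [x y^{2} \cos{\left(x y \right)}]:  9 A B = 81
  [x^{2} y \cos{\left(x y \right)}]:  - 4 A B = -36
These equations allow (A, B) = (-3, -3) or (3, 3).
Impose the point condition(s):
  u(1, 1) = -3 - 3 \sin{\left(1 \right)}  ⟹  A + B \sin{\left(1 \right)} = -3 - 3 \sin{\left(1 \right)}
Only A = -3, B = -3 satisfies everything.
Hence u(x, y) = - 3 x y^{2} - 3 \sin{\left(x y \right)}.

Answer: u(x, y) = - 3 x y^{2} - 3 \sin{\left(x y \right)}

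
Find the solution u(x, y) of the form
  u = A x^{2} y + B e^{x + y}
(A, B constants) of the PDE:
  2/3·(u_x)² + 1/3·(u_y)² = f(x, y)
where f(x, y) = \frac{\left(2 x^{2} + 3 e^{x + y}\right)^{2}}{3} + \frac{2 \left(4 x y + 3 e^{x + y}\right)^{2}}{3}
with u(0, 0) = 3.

Substitute the ansatz u = A x^{2} y + B e^{x + y} into the left-hand side.
Derivatives of the ansatz:
  u_x = 2 A x y + B e^{x} e^{y}
  u_y = A x^{2} + B e^{x} e^{y}
Term by term:
  2/3·(u_x)² = \frac{8 A^{2} x^{2} y^{2}}{3} + \frac{8 A B x y e^{x} e^{y}}{3} + \frac{2 B^{2} e^{2 x} e^{2 y}}{3}
  1/3·(u_y)² = \frac{A^{2} x^{4}}{3} + \frac{2 A B x^{2} e^{x} e^{y}}{3} + \frac{B^{2} e^{2 x} e^{2 y}}{3}
So the left-hand side equals
  \frac{A^{2} x^{4}}{3} + \frac{8 A^{2} x^{2} y^{2}}{3} + \frac{2 A B x^{2} e^{x} e^{y}}{3} + \frac{8 A B x y e^{x} e^{y}}{3} + B^{2} e^{2 x} e^{2 y}
This must equal f(x, y) identically; expanded, f = \frac{4 x^{4}}{3} + \frac{32 x^{2} y^{2}}{3} + 4 x^{2} e^{x} e^{y} + 16 x y e^{x} e^{y} + 9 e^{2 x} e^{2 y}.
Matching coefficients of the independent functions:
  [x^{4}]:  \frac{A^{2}}{3} = \frac{4}{3}
  [x^{2} y^{2}]:  \frac{8 A^{2}}{3} = \frac{32}{3}
  [e^{2 x} e^{2 y}]:  B^{2} = 9
  [x^{2} e^{x} e^{y}]:  \frac{2 A B}{3} = 4
  [x y e^{x} e^{y}]:  \frac{8 A B}{3} = 16
These equations allow (A, B) = (-2, -3) or (2, 3).
Impose the point condition(s):
  u(0, 0) = 3  ⟹  B = 3
Only A = 2, B = 3 satisfies everything.
Hence u(x, y) = 2 x^{2} y + 3 e^{x + y}.

Answer: u(x, y) = 2 x^{2} y + 3 e^{x + y}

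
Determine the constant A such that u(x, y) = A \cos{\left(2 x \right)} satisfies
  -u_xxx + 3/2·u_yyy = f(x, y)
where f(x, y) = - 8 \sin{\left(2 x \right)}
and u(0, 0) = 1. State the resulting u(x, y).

Substitute the ansatz u = A \cos{\left(2 x \right)} into the left-hand side.
Derivatives of the ansatz:
  u_xxx = 8 A \sin{\left(2 x \right)}
  u_yyy = 0
Term by term:
  -u_xxx = - 8 A \sin{\left(2 x \right)}
  3/2·u_yyy = 0
So the left-hand side equals
  - 8 A \sin{\left(2 x \right)}
This must equal f(x, y) = - 8 \sin{\left(2 x \right)} identically.
Matching coefficients of the independent functions:
  [\sin{\left(2 x \right)}]:  - 8 A = -8
Solving: A = 1.
Check against the point condition:
  u(0, 0) = 1  ⟹  A = 1  ✓
Hence u(x, y) = \cos{\left(2 x \right)}.

Answer: u(x, y) = \cos{\left(2 x \right)}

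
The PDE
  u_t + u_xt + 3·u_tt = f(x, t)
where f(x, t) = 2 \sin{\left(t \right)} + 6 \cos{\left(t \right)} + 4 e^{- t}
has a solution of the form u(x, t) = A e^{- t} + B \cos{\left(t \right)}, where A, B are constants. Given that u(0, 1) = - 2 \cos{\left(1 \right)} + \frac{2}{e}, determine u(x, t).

Substitute the ansatz u = A e^{- t} + B \cos{\left(t \right)} into the left-hand side.
Derivatives of the ansatz:
  u_t = - A e^{- t} - B \sin{\left(t \right)}
  u_xt = 0
  u_tt = A e^{- t} - B \cos{\left(t \right)}
Term by term:
  u_t = - A e^{- t} - B \sin{\left(t \right)}
  u_xt = 0
  3·u_tt = 3 A e^{- t} - 3 B \cos{\left(t \right)}
So the left-hand side equals
  2 A e^{- t} - B \sin{\left(t \right)} - 3 B \cos{\left(t \right)}
This must equal f(x, t) = 2 \sin{\left(t \right)} + 6 \cos{\left(t \right)} + 4 e^{- t} identically.
Matching coefficients of the independent functions:
  [e^{- t}]:  2 A = 4
  [\sin{\left(t \right)}]:  - B = 2
  [\cos{\left(t \right)}]:  - 3 B = 6
Solving: A = 2, B = -2.
Check against the point condition:
  u(0, 1) = - 2 \cos{\left(1 \right)} + \frac{2}{e}  ⟹  \frac{A}{e} + B \cos{\left(1 \right)} = - 2 \cos{\left(1 \right)} + \frac{2}{e}  ✓
Hence u(x, t) = - 2 \cos{\left(t \right)} + 2 e^{- t}.

Answer: u(x, t) = - 2 \cos{\left(t \right)} + 2 e^{- t}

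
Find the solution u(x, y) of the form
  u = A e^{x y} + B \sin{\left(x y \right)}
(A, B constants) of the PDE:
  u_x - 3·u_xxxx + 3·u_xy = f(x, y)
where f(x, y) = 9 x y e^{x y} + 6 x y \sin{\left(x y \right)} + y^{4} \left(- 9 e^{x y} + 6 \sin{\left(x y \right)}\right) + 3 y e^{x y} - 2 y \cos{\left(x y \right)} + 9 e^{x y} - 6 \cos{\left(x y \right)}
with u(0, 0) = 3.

Substitute the ansatz u = A e^{x y} + B \sin{\left(x y \right)} into the left-hand side.
Derivatives of the ansatz:
  u_x = A y e^{x y} + B y \cos{\left(x y \right)}
  u_xxxx = A y^{4} e^{x y} + B y^{4} \sin{\left(x y \right)}
  u_xy = A x y e^{x y} + A e^{x y} - B x y \sin{\left(x y \right)} + B \cos{\left(x y \right)}
Term by term:
  u_x = A y e^{x y} + B y \cos{\left(x y \right)}
  -3·u_xxxx = - 3 A y^{4} e^{x y} - 3 B y^{4} \sin{\left(x y \right)}
  3·u_xy = 3 A x y e^{x y} + 3 A e^{x y} - 3 B x y \sin{\left(x y \right)} + 3 B \cos{\left(x y \right)}
So the left-hand side equals
  3 A x y e^{x y} - 3 A y^{4} e^{x y} + A y e^{x y} + 3 A e^{x y} - 3 B x y \sin{\left(x y \right)} - 3 B y^{4} \sin{\left(x y \right)} + B y \cos{\left(x y \right)} + 3 B \cos{\left(x y \right)}
This must equal f(x, y) identically; expanded, f = 9 x y e^{x y} + 6 x y \sin{\left(x y \right)} - 9 y^{4} e^{x y} + 6 y^{4} \sin{\left(x y \right)} + 3 y e^{x y} - 2 y \cos{\left(x y \right)} + 9 e^{x y} - 6 \cos{\left(x y \right)}.
Matching coefficients of the independent functions:
  [y e^{x y}]:  A = 3
  [y \cos{\left(x y \right)}]:  B = -2
  [y^{4} e^{x y}]:  - 3 A = -9
  [y^{4} \sin{\left(x y \right)}, x y \sin{\left(x y \right)}]:  - 3 B = 6
  [x y e^{x y}, e^{x y}]:  3 A = 9
  [\cos{\left(x y \right)}]:  3 B = -6
Solving: A = 3, B = -2.
Check against the point condition:
  u(0, 0) = 3  ⟹  A = 3  ✓
Hence u(x, y) = 3 e^{x y} - 2 \sin{\left(x y \right)}.

Answer: u(x, y) = 3 e^{x y} - 2 \sin{\left(x y \right)}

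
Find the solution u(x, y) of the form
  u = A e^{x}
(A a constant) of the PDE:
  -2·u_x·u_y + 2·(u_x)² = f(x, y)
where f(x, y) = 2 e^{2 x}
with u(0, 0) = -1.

Answer: u(x, y) = - e^{x}

Derivation:
Substitute the ansatz u = A e^{x} into the left-hand side.
Derivatives of the ansatz:
  u_x = A e^{x}
  u_y = 0
Term by term:
  -2·u_x·u_y = 0
  2·(u_x)² = 2 A^{2} e^{2 x}
So the left-hand side equals
  2 A^{2} e^{2 x}
This must equal f(x, y) = 2 e^{2 x} identically.
Matching coefficients of the independent functions:
  [e^{2 x}]:  2 A^{2} = 2
These equations allow (A) = (-1) or (1).
Impose the point condition(s):
  u(0, 0) = -1  ⟹  A = -1
Only A = -1 satisfies everything.
Hence u(x, y) = - e^{x}.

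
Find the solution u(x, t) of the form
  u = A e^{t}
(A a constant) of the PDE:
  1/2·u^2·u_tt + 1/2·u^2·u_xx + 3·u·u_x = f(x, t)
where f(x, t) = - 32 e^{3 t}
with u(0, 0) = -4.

Substitute the ansatz u = A e^{t} into the left-hand side.
Derivatives of the ansatz:
  u_tt = A e^{t}
  u_xx = 0
  u_x = 0
Term by term:
  1/2·u^2·u_tt = \frac{A^{3} e^{3 t}}{2}
  1/2·u^2·u_xx = 0
  3·u·u_x = 0
So the left-hand side equals
  \frac{A^{3} e^{3 t}}{2}
This must equal f(x, t) = - 32 e^{3 t} identically.
Matching coefficients of the independent functions:
  [e^{3 t}]:  \frac{A^{3}}{2} = -32
Solving: A = -4.
Check against the point condition:
  u(0, 0) = -4  ⟹  A = -4  ✓
Hence u(x, t) = - 4 e^{t}.

Answer: u(x, t) = - 4 e^{t}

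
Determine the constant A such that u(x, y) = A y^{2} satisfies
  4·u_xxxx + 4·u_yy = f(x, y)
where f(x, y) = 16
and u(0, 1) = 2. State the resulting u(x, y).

Answer: u(x, y) = 2 y^{2}

Derivation:
Substitute the ansatz u = A y^{2} into the left-hand side.
Derivatives of the ansatz:
  u_xxxx = 0
  u_yy = 2 A
Term by term:
  4·u_xxxx = 0
  4·u_yy = 8 A
So the left-hand side equals
  8 A
This must equal f(x, y) = 16 identically.
Matching coefficients of the independent functions:
  [constant term]:  8 A = 16
Solving: A = 2.
Check against the point condition:
  u(0, 1) = 2  ⟹  A = 2  ✓
Hence u(x, y) = 2 y^{2}.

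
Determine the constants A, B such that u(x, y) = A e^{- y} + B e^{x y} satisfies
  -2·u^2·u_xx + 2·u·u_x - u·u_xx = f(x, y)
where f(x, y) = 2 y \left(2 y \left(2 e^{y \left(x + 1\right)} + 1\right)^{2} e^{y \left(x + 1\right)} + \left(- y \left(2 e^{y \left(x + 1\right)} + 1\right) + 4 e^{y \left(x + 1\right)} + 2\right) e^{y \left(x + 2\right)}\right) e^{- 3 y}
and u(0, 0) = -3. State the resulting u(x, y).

Answer: u(x, y) = - 2 e^{x y} - e^{- y}

Derivation:
Substitute the ansatz u = A e^{- y} + B e^{x y} into the left-hand side.
Derivatives of the ansatz:
  u_xx = B y^{2} e^{x y}
  u_x = B y e^{x y}
Term by term:
  -2·u^2·u_xx = - 2 A^{2} B y^{2} e^{- 2 y} e^{x y} - 4 A B^{2} y^{2} e^{- y} e^{2 x y} - 2 B^{3} y^{2} e^{3 x y}
  2·u·u_x = 2 A B y e^{- y} e^{x y} + 2 B^{2} y e^{2 x y}
  -u·u_xx = - A B y^{2} e^{- y} e^{x y} - B^{2} y^{2} e^{2 x y}
So the left-hand side equals
  - 2 A^{2} B y^{2} e^{- 2 y} e^{x y} - 4 A B^{2} y^{2} e^{- y} e^{2 x y} - A B y^{2} e^{- y} e^{x y} + 2 A B y e^{- y} e^{x y} - 2 B^{3} y^{2} e^{3 x y} - B^{2} y^{2} e^{2 x y} + 2 B^{2} y e^{2 x y}
This must equal f(x, y) identically; expanded, f = 16 y^{2} e^{3 x y} - 4 y^{2} e^{2 x y} + 16 y^{2} e^{- y} e^{2 x y} - 2 y^{2} e^{- y} e^{x y} + 4 y^{2} e^{- 2 y} e^{x y} + 8 y e^{2 x y} + 4 y e^{- y} e^{x y}.
Matching coefficients of the independent functions:
  [y e^{2 x y}]:  2 B^{2} = 8
  [y^{2} e^{2 x y}]:  - B^{2} = -4
  [y^{2} e^{3 x y}]:  - 2 B^{3} = 16
  [y e^{- y} e^{x y}]:  2 A B = 4
  [y^{2} e^{- 2 y} e^{x y}]:  - 2 A^{2} B = 4
  [y^{2} e^{- y} e^{x y}]:  - A B = -2
  [y^{2} e^{- y} e^{2 x y}]:  - 4 A B^{2} = 16
Solving: A = -1, B = -2.
Check against the point condition:
  u(0, 0) = -3  ⟹  A + B = -3  ✓
Hence u(x, y) = - 2 e^{x y} - e^{- y}.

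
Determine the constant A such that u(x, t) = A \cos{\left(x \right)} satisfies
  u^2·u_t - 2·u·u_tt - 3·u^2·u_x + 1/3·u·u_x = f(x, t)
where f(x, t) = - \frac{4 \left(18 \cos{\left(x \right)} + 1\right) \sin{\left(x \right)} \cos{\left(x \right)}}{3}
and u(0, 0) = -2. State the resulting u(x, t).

Substitute the ansatz u = A \cos{\left(x \right)} into the left-hand side.
Derivatives of the ansatz:
  u_t = 0
  u_tt = 0
  u_x = - A \sin{\left(x \right)}
Term by term:
  u^2·u_t = 0
  -2·u·u_tt = 0
  -3·u^2·u_x = 3 A^{3} \sin{\left(x \right)} \cos^{2}{\left(x \right)}
  1/3·u·u_x = - \frac{A^{2} \sin{\left(x \right)} \cos{\left(x \right)}}{3}
So the left-hand side equals
  3 A^{3} \sin{\left(x \right)} \cos^{2}{\left(x \right)} - \frac{A^{2} \sin{\left(x \right)} \cos{\left(x \right)}}{3}
This must equal f(x, t) identically; expanded, f = - 24 \sin{\left(x \right)} \cos^{2}{\left(x \right)} - \frac{4 \sin{\left(x \right)} \cos{\left(x \right)}}{3}.
Matching coefficients of the independent functions:
  [\sin{\left(x \right)} \cos{\left(x \right)}]:  - \frac{A^{2}}{3} = - \frac{4}{3}
  [\sin{\left(x \right)} \cos^{2}{\left(x \right)}]:  3 A^{3} = -24
Solving: A = -2.
Check against the point condition:
  u(0, 0) = -2  ⟹  A = -2  ✓
Hence u(x, t) = - 2 \cos{\left(x \right)}.

Answer: u(x, t) = - 2 \cos{\left(x \right)}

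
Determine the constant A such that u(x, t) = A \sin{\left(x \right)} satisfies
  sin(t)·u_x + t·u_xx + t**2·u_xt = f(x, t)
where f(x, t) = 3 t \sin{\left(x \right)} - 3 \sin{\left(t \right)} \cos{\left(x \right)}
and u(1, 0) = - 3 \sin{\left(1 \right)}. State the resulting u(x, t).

Answer: u(x, t) = - 3 \sin{\left(x \right)}

Derivation:
Substitute the ansatz u = A \sin{\left(x \right)} into the left-hand side.
Derivatives of the ansatz:
  u_x = A \cos{\left(x \right)}
  u_xx = - A \sin{\left(x \right)}
  u_xt = 0
Term by term:
  sin(t)·u_x = A \sin{\left(t \right)} \cos{\left(x \right)}
  t·u_xx = - A t \sin{\left(x \right)}
  t**2·u_xt = 0
So the left-hand side equals
  - A t \sin{\left(x \right)} + A \sin{\left(t \right)} \cos{\left(x \right)}
This must equal f(x, t) = 3 t \sin{\left(x \right)} - 3 \sin{\left(t \right)} \cos{\left(x \right)} identically.
Matching coefficients of the independent functions:
  [t \sin{\left(x \right)}]:  - A = 3
  [\sin{\left(t \right)} \cos{\left(x \right)}]:  A = -3
Solving: A = -3.
Check against the point condition:
  u(1, 0) = - 3 \sin{\left(1 \right)}  ⟹  A \sin{\left(1 \right)} = - 3 \sin{\left(1 \right)}  ✓
Hence u(x, t) = - 3 \sin{\left(x \right)}.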